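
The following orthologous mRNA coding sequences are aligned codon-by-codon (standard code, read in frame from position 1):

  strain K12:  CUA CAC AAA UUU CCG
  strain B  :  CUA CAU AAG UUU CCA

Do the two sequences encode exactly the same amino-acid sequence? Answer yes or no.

Codon 1: CUA Leu / CUA Leu — identical.
Codon 2: CAC His / CAU His — synonymous.
Codon 3: AAA Lys / AAG Lys — synonymous.
Codon 4: UUU Phe / UUU Phe — identical.
Codon 5: CCG Pro / CCA Pro — synonymous.
Nonsynonymous differences: 0 → same protein.

yes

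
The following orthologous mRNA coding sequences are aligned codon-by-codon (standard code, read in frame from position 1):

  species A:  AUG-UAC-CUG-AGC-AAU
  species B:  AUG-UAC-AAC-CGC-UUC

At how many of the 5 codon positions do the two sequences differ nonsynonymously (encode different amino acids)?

Codon 1: AUG Met / AUG Met — identical.
Codon 2: UAC Tyr / UAC Tyr — identical.
Codon 3: CUG Leu / AAC Asn — nonsynonymous.
Codon 4: AGC Ser / CGC Arg — nonsynonymous.
Codon 5: AAU Asn / UUC Phe — nonsynonymous.
Nonsynonymous differences: 3.

3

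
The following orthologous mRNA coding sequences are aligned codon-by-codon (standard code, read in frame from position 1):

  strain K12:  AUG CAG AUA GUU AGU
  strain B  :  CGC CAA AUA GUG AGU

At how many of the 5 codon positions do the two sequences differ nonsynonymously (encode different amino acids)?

Codon 1: AUG Met / CGC Arg — nonsynonymous.
Codon 2: CAG Gln / CAA Gln — synonymous.
Codon 3: AUA Ile / AUA Ile — identical.
Codon 4: GUU Val / GUG Val — synonymous.
Codon 5: AGU Ser / AGU Ser — identical.
Nonsynonymous differences: 1.

1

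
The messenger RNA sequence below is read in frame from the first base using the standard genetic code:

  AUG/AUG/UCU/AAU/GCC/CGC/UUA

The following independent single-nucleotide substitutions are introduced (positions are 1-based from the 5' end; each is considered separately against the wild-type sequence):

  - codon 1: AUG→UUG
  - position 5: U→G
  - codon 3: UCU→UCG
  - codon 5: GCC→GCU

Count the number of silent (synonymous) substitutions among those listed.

Codon 1: AUG (Met) → UUG (Leu) — missense.
Codon 2: AUG (Met) → AGG (Arg) — missense.
Codon 3: UCU (Ser) → UCG (Ser) — synonymous.
Codon 5: GCC (Ala) → GCU (Ala) — synonymous.
Synonymous: 2 of 4.

2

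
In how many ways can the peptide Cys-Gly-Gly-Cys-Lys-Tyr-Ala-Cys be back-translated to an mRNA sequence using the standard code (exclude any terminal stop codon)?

2048

Cys: 2 codons.
Gly: 4 codons.
Gly: 4 codons.
Cys: 2 codons.
Lys: 2 codons.
Tyr: 2 codons.
Ala: 4 codons.
Cys: 2 codons.
2 × 4 × 4 × 2 × 2 × 2 × 4 × 2 = 2048.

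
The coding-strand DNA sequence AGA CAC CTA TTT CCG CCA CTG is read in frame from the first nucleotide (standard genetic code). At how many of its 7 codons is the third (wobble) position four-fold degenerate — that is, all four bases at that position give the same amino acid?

4

Codon 1 AGA (Arg): third position 2-fold.
Codon 2 CAC (His): third position 2-fold.
Codon 3 CTA (Leu): third position 4-fold.
Codon 4 TTT (Phe): third position 2-fold.
Codon 5 CCG (Pro): third position 4-fold.
Codon 6 CCA (Pro): third position 4-fold.
Codon 7 CTG (Leu): third position 4-fold.
Four-fold degenerate third positions: 4.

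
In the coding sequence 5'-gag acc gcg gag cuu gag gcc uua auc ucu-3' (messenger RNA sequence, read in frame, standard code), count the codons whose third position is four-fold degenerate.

5

Codon 1 GAG (Glu): third position 2-fold.
Codon 2 ACC (Thr): third position 4-fold.
Codon 3 GCG (Ala): third position 4-fold.
Codon 4 GAG (Glu): third position 2-fold.
Codon 5 CUU (Leu): third position 4-fold.
Codon 6 GAG (Glu): third position 2-fold.
Codon 7 GCC (Ala): third position 4-fold.
Codon 8 UUA (Leu): third position 2-fold.
Codon 9 AUC (Ile): third position 3-fold.
Codon 10 UCU (Ser): third position 4-fold.
Four-fold degenerate third positions: 5.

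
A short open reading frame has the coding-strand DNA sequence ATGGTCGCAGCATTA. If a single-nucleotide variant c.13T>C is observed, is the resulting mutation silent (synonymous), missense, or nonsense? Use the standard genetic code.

Position 13 falls in codon 5: TTA → Leu.
After the substitution the codon is CTA → Leu.
Both encode Leu, so the change is synonymous.

silent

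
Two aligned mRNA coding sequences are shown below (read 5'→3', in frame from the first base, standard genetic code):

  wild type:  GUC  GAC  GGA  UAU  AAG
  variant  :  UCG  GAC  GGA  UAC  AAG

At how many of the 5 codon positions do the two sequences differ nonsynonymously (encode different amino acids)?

Codon 1: GUC Val / UCG Ser — nonsynonymous.
Codon 2: GAC Asp / GAC Asp — identical.
Codon 3: GGA Gly / GGA Gly — identical.
Codon 4: UAU Tyr / UAC Tyr — synonymous.
Codon 5: AAG Lys / AAG Lys — identical.
Nonsynonymous differences: 1.

1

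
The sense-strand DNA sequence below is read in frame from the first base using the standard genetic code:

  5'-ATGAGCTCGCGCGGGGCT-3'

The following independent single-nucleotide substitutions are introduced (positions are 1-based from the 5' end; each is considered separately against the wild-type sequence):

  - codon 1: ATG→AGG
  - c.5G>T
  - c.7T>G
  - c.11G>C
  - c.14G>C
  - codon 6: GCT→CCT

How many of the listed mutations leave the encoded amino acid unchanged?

Codon 1: ATG (Met) → AGG (Arg) — missense.
Codon 2: AGC (Ser) → ATC (Ile) — missense.
Codon 3: TCG (Ser) → GCG (Ala) — missense.
Codon 4: CGC (Arg) → CCC (Pro) — missense.
Codon 5: GGG (Gly) → GCG (Ala) — missense.
Codon 6: GCT (Ala) → CCT (Pro) — missense.
Synonymous: 0 of 6.

0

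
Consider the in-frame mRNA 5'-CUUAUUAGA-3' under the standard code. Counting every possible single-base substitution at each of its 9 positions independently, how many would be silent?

Codon 1 (CUU, Leu): 3 synonymous substitutions.
Codon 2 (AUU, Ile): 2 synonymous substitutions.
Codon 3 (AGA, Arg): 2 synonymous substitutions.
Total: 3 + 2 + 2 = 7.

7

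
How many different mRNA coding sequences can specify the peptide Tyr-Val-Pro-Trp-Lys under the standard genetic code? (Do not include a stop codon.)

64

Tyr: 2 codons.
Val: 4 codons.
Pro: 4 codons.
Trp: 1 codon.
Lys: 2 codons.
2 × 4 × 4 × 1 × 2 = 64.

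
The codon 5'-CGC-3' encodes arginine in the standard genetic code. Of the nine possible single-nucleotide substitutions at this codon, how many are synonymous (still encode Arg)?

3

Position 1: none → 0 synonymous.
Position 2: none → 0 synonymous.
Position 3: CGT, CGA, CGG → 3 synonymous.
Total: 0 + 0 + 3 = 3.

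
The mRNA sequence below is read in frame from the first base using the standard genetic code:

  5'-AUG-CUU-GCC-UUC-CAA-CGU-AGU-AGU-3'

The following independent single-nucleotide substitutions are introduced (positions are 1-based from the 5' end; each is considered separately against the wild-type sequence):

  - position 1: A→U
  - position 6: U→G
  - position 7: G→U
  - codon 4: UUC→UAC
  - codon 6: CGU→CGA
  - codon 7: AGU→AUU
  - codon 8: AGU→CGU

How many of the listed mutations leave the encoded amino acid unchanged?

Codon 1: AUG (Met) → UUG (Leu) — missense.
Codon 2: CUU (Leu) → CUG (Leu) — synonymous.
Codon 3: GCC (Ala) → UCC (Ser) — missense.
Codon 4: UUC (Phe) → UAC (Tyr) — missense.
Codon 6: CGU (Arg) → CGA (Arg) — synonymous.
Codon 7: AGU (Ser) → AUU (Ile) — missense.
Codon 8: AGU (Ser) → CGU (Arg) — missense.
Synonymous: 2 of 7.

2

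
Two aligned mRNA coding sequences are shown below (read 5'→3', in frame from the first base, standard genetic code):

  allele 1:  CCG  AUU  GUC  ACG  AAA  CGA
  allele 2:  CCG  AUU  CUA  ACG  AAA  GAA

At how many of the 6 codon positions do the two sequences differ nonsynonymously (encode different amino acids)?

Codon 1: CCG Pro / CCG Pro — identical.
Codon 2: AUU Ile / AUU Ile — identical.
Codon 3: GUC Val / CUA Leu — nonsynonymous.
Codon 4: ACG Thr / ACG Thr — identical.
Codon 5: AAA Lys / AAA Lys — identical.
Codon 6: CGA Arg / GAA Glu — nonsynonymous.
Nonsynonymous differences: 2.

2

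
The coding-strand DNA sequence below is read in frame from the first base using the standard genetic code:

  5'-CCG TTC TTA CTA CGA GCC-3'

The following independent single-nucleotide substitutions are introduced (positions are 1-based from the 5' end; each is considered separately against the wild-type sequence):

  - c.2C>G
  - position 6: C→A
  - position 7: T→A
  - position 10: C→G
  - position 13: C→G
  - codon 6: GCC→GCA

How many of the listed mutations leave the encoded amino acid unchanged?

1

Codon 1: CCG (Pro) → CGG (Arg) — missense.
Codon 2: TTC (Phe) → TTA (Leu) — missense.
Codon 3: TTA (Leu) → ATA (Ile) — missense.
Codon 4: CTA (Leu) → GTA (Val) — missense.
Codon 5: CGA (Arg) → GGA (Gly) — missense.
Codon 6: GCC (Ala) → GCA (Ala) — synonymous.
Synonymous: 1 of 6.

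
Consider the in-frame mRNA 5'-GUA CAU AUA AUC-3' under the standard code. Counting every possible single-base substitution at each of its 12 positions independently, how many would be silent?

Codon 1 (GUA, Val): 3 synonymous substitutions.
Codon 2 (CAU, His): 1 synonymous substitution.
Codon 3 (AUA, Ile): 2 synonymous substitutions.
Codon 4 (AUC, Ile): 2 synonymous substitutions.
Total: 3 + 1 + 2 + 2 = 8.

8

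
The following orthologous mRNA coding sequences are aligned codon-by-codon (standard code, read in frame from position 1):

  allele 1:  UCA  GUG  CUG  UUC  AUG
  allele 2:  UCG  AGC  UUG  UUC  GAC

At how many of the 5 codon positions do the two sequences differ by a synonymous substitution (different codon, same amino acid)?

Codon 1: UCA Ser / UCG Ser — synonymous.
Codon 2: GUG Val / AGC Ser — nonsynonymous.
Codon 3: CUG Leu / UUG Leu — synonymous.
Codon 4: UUC Phe / UUC Phe — identical.
Codon 5: AUG Met / GAC Asp — nonsynonymous.
Synonymous differences: 2.

2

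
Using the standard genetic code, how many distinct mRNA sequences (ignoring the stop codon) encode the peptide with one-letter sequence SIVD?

Ser: 6 codons.
Ile: 3 codons.
Val: 4 codons.
Asp: 2 codons.
6 × 3 × 4 × 2 = 144.

144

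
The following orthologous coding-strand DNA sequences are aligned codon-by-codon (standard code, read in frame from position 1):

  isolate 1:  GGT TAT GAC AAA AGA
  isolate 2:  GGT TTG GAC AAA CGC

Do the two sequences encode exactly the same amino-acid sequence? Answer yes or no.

no

Codon 1: GGT Gly / GGT Gly — identical.
Codon 2: TAT Tyr / TTG Leu — nonsynonymous.
Codon 3: GAC Asp / GAC Asp — identical.
Codon 4: AAA Lys / AAA Lys — identical.
Codon 5: AGA Arg / CGC Arg — synonymous.
Nonsynonymous differences: 1 → different protein.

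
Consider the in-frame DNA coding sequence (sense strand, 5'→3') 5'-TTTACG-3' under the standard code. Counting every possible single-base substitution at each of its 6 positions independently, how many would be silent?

4

Codon 1 (TTT, Phe): 1 synonymous substitution.
Codon 2 (ACG, Thr): 3 synonymous substitutions.
Total: 1 + 3 = 4.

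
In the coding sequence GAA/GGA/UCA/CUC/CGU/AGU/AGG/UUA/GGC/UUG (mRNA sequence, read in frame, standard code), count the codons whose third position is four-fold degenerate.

5

Codon 1 GAA (Glu): third position 2-fold.
Codon 2 GGA (Gly): third position 4-fold.
Codon 3 UCA (Ser): third position 4-fold.
Codon 4 CUC (Leu): third position 4-fold.
Codon 5 CGU (Arg): third position 4-fold.
Codon 6 AGU (Ser): third position 2-fold.
Codon 7 AGG (Arg): third position 2-fold.
Codon 8 UUA (Leu): third position 2-fold.
Codon 9 GGC (Gly): third position 4-fold.
Codon 10 UUG (Leu): third position 2-fold.
Four-fold degenerate third positions: 5.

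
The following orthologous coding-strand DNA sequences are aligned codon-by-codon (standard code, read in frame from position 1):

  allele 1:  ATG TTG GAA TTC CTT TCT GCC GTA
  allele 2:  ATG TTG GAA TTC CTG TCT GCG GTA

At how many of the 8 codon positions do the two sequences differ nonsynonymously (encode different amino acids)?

0

Codon 1: ATG Met / ATG Met — identical.
Codon 2: TTG Leu / TTG Leu — identical.
Codon 3: GAA Glu / GAA Glu — identical.
Codon 4: TTC Phe / TTC Phe — identical.
Codon 5: CTT Leu / CTG Leu — synonymous.
Codon 6: TCT Ser / TCT Ser — identical.
Codon 7: GCC Ala / GCG Ala — synonymous.
Codon 8: GTA Val / GTA Val — identical.
Nonsynonymous differences: 0.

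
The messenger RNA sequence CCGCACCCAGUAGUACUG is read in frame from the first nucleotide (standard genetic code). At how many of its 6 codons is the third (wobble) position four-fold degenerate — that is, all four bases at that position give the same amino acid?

5

Codon 1 CCG (Pro): third position 4-fold.
Codon 2 CAC (His): third position 2-fold.
Codon 3 CCA (Pro): third position 4-fold.
Codon 4 GUA (Val): third position 4-fold.
Codon 5 GUA (Val): third position 4-fold.
Codon 6 CUG (Leu): third position 4-fold.
Four-fold degenerate third positions: 5.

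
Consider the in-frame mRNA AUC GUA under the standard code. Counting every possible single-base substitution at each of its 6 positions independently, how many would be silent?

Codon 1 (AUC, Ile): 2 synonymous substitutions.
Codon 2 (GUA, Val): 3 synonymous substitutions.
Total: 2 + 3 = 5.

5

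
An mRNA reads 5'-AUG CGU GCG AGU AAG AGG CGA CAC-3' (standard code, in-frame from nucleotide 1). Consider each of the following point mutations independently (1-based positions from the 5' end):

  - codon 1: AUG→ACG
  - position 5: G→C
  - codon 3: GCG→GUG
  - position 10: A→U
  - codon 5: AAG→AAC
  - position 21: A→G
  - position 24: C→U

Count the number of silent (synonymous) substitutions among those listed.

Codon 1: AUG (Met) → ACG (Thr) — missense.
Codon 2: CGU (Arg) → CCU (Pro) — missense.
Codon 3: GCG (Ala) → GUG (Val) — missense.
Codon 4: AGU (Ser) → UGU (Cys) — missense.
Codon 5: AAG (Lys) → AAC (Asn) — missense.
Codon 7: CGA (Arg) → CGG (Arg) — synonymous.
Codon 8: CAC (His) → CAU (His) — synonymous.
Synonymous: 2 of 7.

2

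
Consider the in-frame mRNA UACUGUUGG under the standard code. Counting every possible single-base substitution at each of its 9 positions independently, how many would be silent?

Codon 1 (UAC, Tyr): 1 synonymous substitution.
Codon 2 (UGU, Cys): 1 synonymous substitution.
Codon 3 (UGG, Trp): 0 synonymous substitutions.
Total: 1 + 1 + 0 = 2.

2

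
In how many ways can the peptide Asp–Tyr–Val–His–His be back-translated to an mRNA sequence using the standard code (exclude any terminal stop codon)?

Asp: 2 codons.
Tyr: 2 codons.
Val: 4 codons.
His: 2 codons.
His: 2 codons.
2 × 2 × 4 × 2 × 2 = 64.

64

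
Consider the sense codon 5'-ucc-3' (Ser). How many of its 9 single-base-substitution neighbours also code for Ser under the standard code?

Position 1: none → 0 synonymous.
Position 2: none → 0 synonymous.
Position 3: UCU, UCA, UCG → 3 synonymous.
Total: 0 + 0 + 3 = 3.

3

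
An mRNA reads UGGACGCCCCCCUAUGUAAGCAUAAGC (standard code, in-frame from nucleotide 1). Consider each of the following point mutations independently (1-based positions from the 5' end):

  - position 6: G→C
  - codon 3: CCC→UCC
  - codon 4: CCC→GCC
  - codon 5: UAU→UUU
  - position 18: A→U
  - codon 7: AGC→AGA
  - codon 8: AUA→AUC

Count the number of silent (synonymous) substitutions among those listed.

3

Codon 2: ACG (Thr) → ACC (Thr) — synonymous.
Codon 3: CCC (Pro) → UCC (Ser) — missense.
Codon 4: CCC (Pro) → GCC (Ala) — missense.
Codon 5: UAU (Tyr) → UUU (Phe) — missense.
Codon 6: GUA (Val) → GUU (Val) — synonymous.
Codon 7: AGC (Ser) → AGA (Arg) — missense.
Codon 8: AUA (Ile) → AUC (Ile) — synonymous.
Synonymous: 3 of 7.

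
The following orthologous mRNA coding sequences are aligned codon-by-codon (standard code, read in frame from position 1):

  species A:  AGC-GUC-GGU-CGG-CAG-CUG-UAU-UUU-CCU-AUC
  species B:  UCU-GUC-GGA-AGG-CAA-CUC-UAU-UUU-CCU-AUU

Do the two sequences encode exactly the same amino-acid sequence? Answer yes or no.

Codon 1: AGC Ser / UCU Ser — synonymous.
Codon 2: GUC Val / GUC Val — identical.
Codon 3: GGU Gly / GGA Gly — synonymous.
Codon 4: CGG Arg / AGG Arg — synonymous.
Codon 5: CAG Gln / CAA Gln — synonymous.
Codon 6: CUG Leu / CUC Leu — synonymous.
Codon 7: UAU Tyr / UAU Tyr — identical.
Codon 8: UUU Phe / UUU Phe — identical.
Codon 9: CCU Pro / CCU Pro — identical.
Codon 10: AUC Ile / AUU Ile — synonymous.
Nonsynonymous differences: 0 → same protein.

yes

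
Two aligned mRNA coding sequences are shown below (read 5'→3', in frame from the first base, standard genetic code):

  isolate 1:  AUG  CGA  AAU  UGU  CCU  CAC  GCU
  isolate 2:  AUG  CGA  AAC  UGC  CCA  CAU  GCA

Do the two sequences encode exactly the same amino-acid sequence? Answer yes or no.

yes

Codon 1: AUG Met / AUG Met — identical.
Codon 2: CGA Arg / CGA Arg — identical.
Codon 3: AAU Asn / AAC Asn — synonymous.
Codon 4: UGU Cys / UGC Cys — synonymous.
Codon 5: CCU Pro / CCA Pro — synonymous.
Codon 6: CAC His / CAU His — synonymous.
Codon 7: GCU Ala / GCA Ala — synonymous.
Nonsynonymous differences: 0 → same protein.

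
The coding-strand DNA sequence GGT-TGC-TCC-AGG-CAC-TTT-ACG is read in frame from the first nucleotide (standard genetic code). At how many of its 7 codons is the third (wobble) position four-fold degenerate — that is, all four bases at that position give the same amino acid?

Codon 1 GGT (Gly): third position 4-fold.
Codon 2 TGC (Cys): third position 2-fold.
Codon 3 TCC (Ser): third position 4-fold.
Codon 4 AGG (Arg): third position 2-fold.
Codon 5 CAC (His): third position 2-fold.
Codon 6 TTT (Phe): third position 2-fold.
Codon 7 ACG (Thr): third position 4-fold.
Four-fold degenerate third positions: 3.

3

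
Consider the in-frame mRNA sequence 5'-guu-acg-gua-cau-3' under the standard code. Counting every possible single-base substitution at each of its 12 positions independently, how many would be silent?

Codon 1 (GUU, Val): 3 synonymous substitutions.
Codon 2 (ACG, Thr): 3 synonymous substitutions.
Codon 3 (GUA, Val): 3 synonymous substitutions.
Codon 4 (CAU, His): 1 synonymous substitution.
Total: 3 + 3 + 3 + 1 = 10.

10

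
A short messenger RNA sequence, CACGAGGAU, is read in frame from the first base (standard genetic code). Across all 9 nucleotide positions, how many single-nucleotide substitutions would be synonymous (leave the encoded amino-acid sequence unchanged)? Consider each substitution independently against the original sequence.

Codon 1 (CAC, His): 1 synonymous substitution.
Codon 2 (GAG, Glu): 1 synonymous substitution.
Codon 3 (GAU, Asp): 1 synonymous substitution.
Total: 1 + 1 + 1 = 3.

3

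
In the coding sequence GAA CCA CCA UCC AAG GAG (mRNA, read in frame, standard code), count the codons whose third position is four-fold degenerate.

Codon 1 GAA (Glu): third position 2-fold.
Codon 2 CCA (Pro): third position 4-fold.
Codon 3 CCA (Pro): third position 4-fold.
Codon 4 UCC (Ser): third position 4-fold.
Codon 5 AAG (Lys): third position 2-fold.
Codon 6 GAG (Glu): third position 2-fold.
Four-fold degenerate third positions: 3.

3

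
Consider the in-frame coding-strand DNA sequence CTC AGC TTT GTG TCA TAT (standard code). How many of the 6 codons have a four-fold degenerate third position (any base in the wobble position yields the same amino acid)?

3

Codon 1 CTC (Leu): third position 4-fold.
Codon 2 AGC (Ser): third position 2-fold.
Codon 3 TTT (Phe): third position 2-fold.
Codon 4 GTG (Val): third position 4-fold.
Codon 5 TCA (Ser): third position 4-fold.
Codon 6 TAT (Tyr): third position 2-fold.
Four-fold degenerate third positions: 3.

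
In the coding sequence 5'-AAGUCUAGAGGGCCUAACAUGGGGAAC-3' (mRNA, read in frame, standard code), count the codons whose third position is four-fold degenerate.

4

Codon 1 AAG (Lys): third position 2-fold.
Codon 2 UCU (Ser): third position 4-fold.
Codon 3 AGA (Arg): third position 2-fold.
Codon 4 GGG (Gly): third position 4-fold.
Codon 5 CCU (Pro): third position 4-fold.
Codon 6 AAC (Asn): third position 2-fold.
Codon 7 AUG (Met): third position 1-fold.
Codon 8 GGG (Gly): third position 4-fold.
Codon 9 AAC (Asn): third position 2-fold.
Four-fold degenerate third positions: 4.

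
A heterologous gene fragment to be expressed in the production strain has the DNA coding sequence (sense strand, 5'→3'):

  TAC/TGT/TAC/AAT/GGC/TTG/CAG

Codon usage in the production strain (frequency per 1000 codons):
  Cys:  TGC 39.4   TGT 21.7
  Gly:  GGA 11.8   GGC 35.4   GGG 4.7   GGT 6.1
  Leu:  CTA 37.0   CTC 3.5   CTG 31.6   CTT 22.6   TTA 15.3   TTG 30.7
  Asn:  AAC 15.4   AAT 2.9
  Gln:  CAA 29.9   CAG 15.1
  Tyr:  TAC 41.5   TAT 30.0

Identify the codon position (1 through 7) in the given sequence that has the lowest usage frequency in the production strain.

4

Codon 1 TAC (Tyr): 41.5 per 1000.
Codon 2 TGT (Cys): 21.7 per 1000.
Codon 3 TAC (Tyr): 41.5 per 1000.
Codon 4 AAT (Asn): 2.9 per 1000.
Codon 5 GGC (Gly): 35.4 per 1000.
Codon 6 TTG (Leu): 30.7 per 1000.
Codon 7 CAG (Gln): 15.1 per 1000.
Lowest frequency is 2.9 at codon 4.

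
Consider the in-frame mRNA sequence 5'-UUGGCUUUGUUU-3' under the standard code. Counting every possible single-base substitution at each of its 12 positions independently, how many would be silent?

8

Codon 1 (UUG, Leu): 2 synonymous substitutions.
Codon 2 (GCU, Ala): 3 synonymous substitutions.
Codon 3 (UUG, Leu): 2 synonymous substitutions.
Codon 4 (UUU, Phe): 1 synonymous substitution.
Total: 2 + 3 + 2 + 1 = 8.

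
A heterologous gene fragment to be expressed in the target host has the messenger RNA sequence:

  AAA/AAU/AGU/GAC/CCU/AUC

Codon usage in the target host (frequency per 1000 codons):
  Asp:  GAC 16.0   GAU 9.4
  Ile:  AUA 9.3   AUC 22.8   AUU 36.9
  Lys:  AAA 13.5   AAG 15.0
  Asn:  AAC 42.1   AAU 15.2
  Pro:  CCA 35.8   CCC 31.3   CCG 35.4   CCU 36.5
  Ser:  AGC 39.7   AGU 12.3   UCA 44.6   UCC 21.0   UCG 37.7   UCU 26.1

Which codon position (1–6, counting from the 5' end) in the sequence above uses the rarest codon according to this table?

Codon 1 AAA (Lys): 13.5 per 1000.
Codon 2 AAU (Asn): 15.2 per 1000.
Codon 3 AGU (Ser): 12.3 per 1000.
Codon 4 GAC (Asp): 16.0 per 1000.
Codon 5 CCU (Pro): 36.5 per 1000.
Codon 6 AUC (Ile): 22.8 per 1000.
Lowest frequency is 12.3 at codon 3.

3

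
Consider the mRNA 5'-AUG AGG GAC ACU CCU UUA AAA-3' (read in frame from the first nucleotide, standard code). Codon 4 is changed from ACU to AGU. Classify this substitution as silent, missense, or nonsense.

missense

Position 11 falls in codon 4: ACU → Thr.
After the substitution the codon is AGU → Ser.
Thr ≠ Ser, so this is a missense mutation.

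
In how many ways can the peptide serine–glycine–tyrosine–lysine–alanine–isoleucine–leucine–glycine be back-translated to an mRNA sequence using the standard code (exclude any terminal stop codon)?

27648

Ser: 6 codons.
Gly: 4 codons.
Tyr: 2 codons.
Lys: 2 codons.
Ala: 4 codons.
Ile: 3 codons.
Leu: 6 codons.
Gly: 4 codons.
6 × 4 × 2 × 2 × 4 × 3 × 6 × 4 = 27648.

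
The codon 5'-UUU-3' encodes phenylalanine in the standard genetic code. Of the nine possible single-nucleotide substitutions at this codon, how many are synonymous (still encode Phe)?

1

Position 1: none → 0 synonymous.
Position 2: none → 0 synonymous.
Position 3: UUC → 1 synonymous.
Total: 0 + 0 + 1 = 1.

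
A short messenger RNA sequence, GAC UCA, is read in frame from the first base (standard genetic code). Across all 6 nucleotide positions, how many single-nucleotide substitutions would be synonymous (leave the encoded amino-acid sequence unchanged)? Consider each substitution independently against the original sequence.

4

Codon 1 (GAC, Asp): 1 synonymous substitution.
Codon 2 (UCA, Ser): 3 synonymous substitutions.
Total: 1 + 3 = 4.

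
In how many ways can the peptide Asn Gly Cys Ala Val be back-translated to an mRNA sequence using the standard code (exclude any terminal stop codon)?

Asn: 2 codons.
Gly: 4 codons.
Cys: 2 codons.
Ala: 4 codons.
Val: 4 codons.
2 × 4 × 2 × 4 × 4 = 256.

256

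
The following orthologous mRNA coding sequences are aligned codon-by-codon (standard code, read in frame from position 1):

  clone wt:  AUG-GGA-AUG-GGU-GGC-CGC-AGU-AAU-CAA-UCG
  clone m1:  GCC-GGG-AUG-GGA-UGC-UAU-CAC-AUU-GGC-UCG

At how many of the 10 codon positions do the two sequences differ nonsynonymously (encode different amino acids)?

Codon 1: AUG Met / GCC Ala — nonsynonymous.
Codon 2: GGA Gly / GGG Gly — synonymous.
Codon 3: AUG Met / AUG Met — identical.
Codon 4: GGU Gly / GGA Gly — synonymous.
Codon 5: GGC Gly / UGC Cys — nonsynonymous.
Codon 6: CGC Arg / UAU Tyr — nonsynonymous.
Codon 7: AGU Ser / CAC His — nonsynonymous.
Codon 8: AAU Asn / AUU Ile — nonsynonymous.
Codon 9: CAA Gln / GGC Gly — nonsynonymous.
Codon 10: UCG Ser / UCG Ser — identical.
Nonsynonymous differences: 6.

6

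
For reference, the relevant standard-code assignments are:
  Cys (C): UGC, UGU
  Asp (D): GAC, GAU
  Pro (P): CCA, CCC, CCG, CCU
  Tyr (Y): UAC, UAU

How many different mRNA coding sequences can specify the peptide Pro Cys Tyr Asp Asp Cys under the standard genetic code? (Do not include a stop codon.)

128

Pro: 4 codons.
Cys: 2 codons.
Tyr: 2 codons.
Asp: 2 codons.
Asp: 2 codons.
Cys: 2 codons.
4 × 2 × 2 × 2 × 2 × 2 = 128.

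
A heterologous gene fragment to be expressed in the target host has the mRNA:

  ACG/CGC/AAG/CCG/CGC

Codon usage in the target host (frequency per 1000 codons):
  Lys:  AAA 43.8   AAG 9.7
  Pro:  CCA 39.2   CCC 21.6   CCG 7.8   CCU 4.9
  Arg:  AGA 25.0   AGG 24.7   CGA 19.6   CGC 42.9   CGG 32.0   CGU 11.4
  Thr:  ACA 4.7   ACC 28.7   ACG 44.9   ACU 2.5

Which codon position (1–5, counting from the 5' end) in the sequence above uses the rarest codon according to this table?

4

Codon 1 ACG (Thr): 44.9 per 1000.
Codon 2 CGC (Arg): 42.9 per 1000.
Codon 3 AAG (Lys): 9.7 per 1000.
Codon 4 CCG (Pro): 7.8 per 1000.
Codon 5 CGC (Arg): 42.9 per 1000.
Lowest frequency is 7.8 at codon 4.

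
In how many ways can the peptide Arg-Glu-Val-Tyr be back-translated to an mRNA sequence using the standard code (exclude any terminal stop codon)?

96

Arg: 6 codons.
Glu: 2 codons.
Val: 4 codons.
Tyr: 2 codons.
6 × 2 × 4 × 2 = 96.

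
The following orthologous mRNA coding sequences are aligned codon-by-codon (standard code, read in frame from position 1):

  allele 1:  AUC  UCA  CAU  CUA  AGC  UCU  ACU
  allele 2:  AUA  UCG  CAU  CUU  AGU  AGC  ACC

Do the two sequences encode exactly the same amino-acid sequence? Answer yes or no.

Codon 1: AUC Ile / AUA Ile — synonymous.
Codon 2: UCA Ser / UCG Ser — synonymous.
Codon 3: CAU His / CAU His — identical.
Codon 4: CUA Leu / CUU Leu — synonymous.
Codon 5: AGC Ser / AGU Ser — synonymous.
Codon 6: UCU Ser / AGC Ser — synonymous.
Codon 7: ACU Thr / ACC Thr — synonymous.
Nonsynonymous differences: 0 → same protein.

yes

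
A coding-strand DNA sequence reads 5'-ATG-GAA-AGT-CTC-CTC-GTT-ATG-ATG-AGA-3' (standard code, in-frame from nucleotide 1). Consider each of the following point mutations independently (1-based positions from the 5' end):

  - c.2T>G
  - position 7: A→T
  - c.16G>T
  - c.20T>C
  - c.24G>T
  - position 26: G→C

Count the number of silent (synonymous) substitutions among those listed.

0

Codon 1: ATG (Met) → AGG (Arg) — missense.
Codon 3: AGT (Ser) → TGT (Cys) — missense.
Codon 6: GTT (Val) → TTT (Phe) — missense.
Codon 7: ATG (Met) → ACG (Thr) — missense.
Codon 8: ATG (Met) → ATT (Ile) — missense.
Codon 9: AGA (Arg) → ACA (Thr) — missense.
Synonymous: 0 of 6.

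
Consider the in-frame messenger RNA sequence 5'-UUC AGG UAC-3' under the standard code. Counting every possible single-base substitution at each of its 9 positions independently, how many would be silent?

4

Codon 1 (UUC, Phe): 1 synonymous substitution.
Codon 2 (AGG, Arg): 2 synonymous substitutions.
Codon 3 (UAC, Tyr): 1 synonymous substitution.
Total: 1 + 2 + 1 = 4.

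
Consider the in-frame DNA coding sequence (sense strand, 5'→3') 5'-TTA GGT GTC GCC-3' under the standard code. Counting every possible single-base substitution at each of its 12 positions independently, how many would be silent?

Codon 1 (TTA, Leu): 2 synonymous substitutions.
Codon 2 (GGT, Gly): 3 synonymous substitutions.
Codon 3 (GTC, Val): 3 synonymous substitutions.
Codon 4 (GCC, Ala): 3 synonymous substitutions.
Total: 2 + 3 + 3 + 3 = 11.

11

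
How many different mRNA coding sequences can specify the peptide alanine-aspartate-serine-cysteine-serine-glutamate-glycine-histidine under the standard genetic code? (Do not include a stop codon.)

Ala: 4 codons.
Asp: 2 codons.
Ser: 6 codons.
Cys: 2 codons.
Ser: 6 codons.
Glu: 2 codons.
Gly: 4 codons.
His: 2 codons.
4 × 2 × 6 × 2 × 6 × 2 × 4 × 2 = 9216.

9216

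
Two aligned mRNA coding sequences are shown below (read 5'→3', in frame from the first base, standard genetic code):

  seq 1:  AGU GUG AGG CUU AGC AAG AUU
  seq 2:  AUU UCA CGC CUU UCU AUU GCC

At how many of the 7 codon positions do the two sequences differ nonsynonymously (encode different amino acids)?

Codon 1: AGU Ser / AUU Ile — nonsynonymous.
Codon 2: GUG Val / UCA Ser — nonsynonymous.
Codon 3: AGG Arg / CGC Arg — synonymous.
Codon 4: CUU Leu / CUU Leu — identical.
Codon 5: AGC Ser / UCU Ser — synonymous.
Codon 6: AAG Lys / AUU Ile — nonsynonymous.
Codon 7: AUU Ile / GCC Ala — nonsynonymous.
Nonsynonymous differences: 4.

4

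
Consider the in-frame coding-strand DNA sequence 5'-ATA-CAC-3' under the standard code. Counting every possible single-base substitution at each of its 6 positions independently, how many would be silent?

Codon 1 (ATA, Ile): 2 synonymous substitutions.
Codon 2 (CAC, His): 1 synonymous substitution.
Total: 2 + 1 = 3.

3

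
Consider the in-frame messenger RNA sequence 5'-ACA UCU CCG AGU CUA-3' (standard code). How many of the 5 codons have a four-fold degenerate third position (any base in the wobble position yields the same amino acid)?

Codon 1 ACA (Thr): third position 4-fold.
Codon 2 UCU (Ser): third position 4-fold.
Codon 3 CCG (Pro): third position 4-fold.
Codon 4 AGU (Ser): third position 2-fold.
Codon 5 CUA (Leu): third position 4-fold.
Four-fold degenerate third positions: 4.

4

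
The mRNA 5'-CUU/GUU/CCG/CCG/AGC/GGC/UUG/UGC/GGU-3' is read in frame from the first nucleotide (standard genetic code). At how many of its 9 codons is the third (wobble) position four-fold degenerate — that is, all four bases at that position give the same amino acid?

6

Codon 1 CUU (Leu): third position 4-fold.
Codon 2 GUU (Val): third position 4-fold.
Codon 3 CCG (Pro): third position 4-fold.
Codon 4 CCG (Pro): third position 4-fold.
Codon 5 AGC (Ser): third position 2-fold.
Codon 6 GGC (Gly): third position 4-fold.
Codon 7 UUG (Leu): third position 2-fold.
Codon 8 UGC (Cys): third position 2-fold.
Codon 9 GGU (Gly): third position 4-fold.
Four-fold degenerate third positions: 6.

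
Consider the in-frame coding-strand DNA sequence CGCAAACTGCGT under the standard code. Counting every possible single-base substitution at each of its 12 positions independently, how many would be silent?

Codon 1 (CGC, Arg): 3 synonymous substitutions.
Codon 2 (AAA, Lys): 1 synonymous substitution.
Codon 3 (CTG, Leu): 4 synonymous substitutions.
Codon 4 (CGT, Arg): 3 synonymous substitutions.
Total: 3 + 1 + 4 + 3 = 11.

11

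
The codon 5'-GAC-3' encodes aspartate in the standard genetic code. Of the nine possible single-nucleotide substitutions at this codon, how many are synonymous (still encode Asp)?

Position 1: none → 0 synonymous.
Position 2: none → 0 synonymous.
Position 3: GAT → 1 synonymous.
Total: 0 + 0 + 1 = 1.

1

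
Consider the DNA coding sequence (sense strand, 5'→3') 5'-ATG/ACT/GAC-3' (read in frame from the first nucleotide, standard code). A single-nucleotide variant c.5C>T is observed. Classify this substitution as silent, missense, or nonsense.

missense

Position 5 falls in codon 2: ACT → Thr.
After the substitution the codon is ATT → Ile.
Thr ≠ Ile, so this is a missense mutation.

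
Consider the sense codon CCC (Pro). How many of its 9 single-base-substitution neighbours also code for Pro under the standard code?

Position 1: none → 0 synonymous.
Position 2: none → 0 synonymous.
Position 3: CCT, CCA, CCG → 3 synonymous.
Total: 0 + 0 + 3 = 3.

3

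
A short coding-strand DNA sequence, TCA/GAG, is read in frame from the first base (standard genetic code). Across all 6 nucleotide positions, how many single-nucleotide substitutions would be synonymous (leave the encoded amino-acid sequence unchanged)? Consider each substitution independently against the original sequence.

4

Codon 1 (TCA, Ser): 3 synonymous substitutions.
Codon 2 (GAG, Glu): 1 synonymous substitution.
Total: 3 + 1 = 4.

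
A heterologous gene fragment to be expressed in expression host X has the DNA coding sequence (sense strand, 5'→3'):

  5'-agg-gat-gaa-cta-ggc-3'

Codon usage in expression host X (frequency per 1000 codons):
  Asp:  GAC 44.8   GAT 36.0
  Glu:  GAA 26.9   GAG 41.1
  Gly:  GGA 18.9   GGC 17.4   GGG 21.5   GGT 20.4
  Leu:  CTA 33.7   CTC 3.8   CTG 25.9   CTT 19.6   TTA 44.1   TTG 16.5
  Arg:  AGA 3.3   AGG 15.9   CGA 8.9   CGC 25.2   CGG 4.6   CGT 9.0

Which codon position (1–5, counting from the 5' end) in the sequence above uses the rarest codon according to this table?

1

Codon 1 AGG (Arg): 15.9 per 1000.
Codon 2 GAT (Asp): 36.0 per 1000.
Codon 3 GAA (Glu): 26.9 per 1000.
Codon 4 CTA (Leu): 33.7 per 1000.
Codon 5 GGC (Gly): 17.4 per 1000.
Lowest frequency is 15.9 at codon 1.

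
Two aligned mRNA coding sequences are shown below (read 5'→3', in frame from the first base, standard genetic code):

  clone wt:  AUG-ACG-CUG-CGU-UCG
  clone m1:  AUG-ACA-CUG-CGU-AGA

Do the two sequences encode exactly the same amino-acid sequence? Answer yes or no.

no

Codon 1: AUG Met / AUG Met — identical.
Codon 2: ACG Thr / ACA Thr — synonymous.
Codon 3: CUG Leu / CUG Leu — identical.
Codon 4: CGU Arg / CGU Arg — identical.
Codon 5: UCG Ser / AGA Arg — nonsynonymous.
Nonsynonymous differences: 1 → different protein.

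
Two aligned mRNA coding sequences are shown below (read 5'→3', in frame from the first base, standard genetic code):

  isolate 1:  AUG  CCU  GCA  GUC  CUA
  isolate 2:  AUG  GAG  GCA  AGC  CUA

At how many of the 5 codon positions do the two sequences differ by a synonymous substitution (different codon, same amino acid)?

Codon 1: AUG Met / AUG Met — identical.
Codon 2: CCU Pro / GAG Glu — nonsynonymous.
Codon 3: GCA Ala / GCA Ala — identical.
Codon 4: GUC Val / AGC Ser — nonsynonymous.
Codon 5: CUA Leu / CUA Leu — identical.
Synonymous differences: 0.

0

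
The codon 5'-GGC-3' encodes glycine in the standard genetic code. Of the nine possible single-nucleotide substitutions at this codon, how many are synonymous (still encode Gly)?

Position 1: none → 0 synonymous.
Position 2: none → 0 synonymous.
Position 3: GGU, GGA, GGG → 3 synonymous.
Total: 0 + 0 + 3 = 3.

3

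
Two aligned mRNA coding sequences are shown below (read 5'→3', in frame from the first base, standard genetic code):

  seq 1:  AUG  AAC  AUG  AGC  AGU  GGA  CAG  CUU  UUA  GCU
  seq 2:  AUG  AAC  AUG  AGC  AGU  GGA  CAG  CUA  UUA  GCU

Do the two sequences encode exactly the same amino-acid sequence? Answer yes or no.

Codon 1: AUG Met / AUG Met — identical.
Codon 2: AAC Asn / AAC Asn — identical.
Codon 3: AUG Met / AUG Met — identical.
Codon 4: AGC Ser / AGC Ser — identical.
Codon 5: AGU Ser / AGU Ser — identical.
Codon 6: GGA Gly / GGA Gly — identical.
Codon 7: CAG Gln / CAG Gln — identical.
Codon 8: CUU Leu / CUA Leu — synonymous.
Codon 9: UUA Leu / UUA Leu — identical.
Codon 10: GCU Ala / GCU Ala — identical.
Nonsynonymous differences: 0 → same protein.

yes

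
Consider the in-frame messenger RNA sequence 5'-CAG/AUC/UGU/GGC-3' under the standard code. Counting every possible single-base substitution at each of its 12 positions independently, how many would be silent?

Codon 1 (CAG, Gln): 1 synonymous substitution.
Codon 2 (AUC, Ile): 2 synonymous substitutions.
Codon 3 (UGU, Cys): 1 synonymous substitution.
Codon 4 (GGC, Gly): 3 synonymous substitutions.
Total: 1 + 2 + 1 + 3 = 7.

7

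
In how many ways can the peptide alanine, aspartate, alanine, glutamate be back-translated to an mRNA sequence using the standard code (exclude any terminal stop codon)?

64

Ala: 4 codons.
Asp: 2 codons.
Ala: 4 codons.
Glu: 2 codons.
4 × 2 × 4 × 2 = 64.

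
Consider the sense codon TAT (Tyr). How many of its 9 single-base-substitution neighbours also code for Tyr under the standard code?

Position 1: none → 0 synonymous.
Position 2: none → 0 synonymous.
Position 3: TAC → 1 synonymous.
Total: 0 + 0 + 1 = 1.

1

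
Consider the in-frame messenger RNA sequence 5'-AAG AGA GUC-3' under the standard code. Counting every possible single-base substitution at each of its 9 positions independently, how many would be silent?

6

Codon 1 (AAG, Lys): 1 synonymous substitution.
Codon 2 (AGA, Arg): 2 synonymous substitutions.
Codon 3 (GUC, Val): 3 synonymous substitutions.
Total: 1 + 2 + 3 = 6.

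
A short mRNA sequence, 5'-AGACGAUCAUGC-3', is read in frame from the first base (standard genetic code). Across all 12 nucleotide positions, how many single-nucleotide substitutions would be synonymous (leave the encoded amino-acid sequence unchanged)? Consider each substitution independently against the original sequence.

10

Codon 1 (AGA, Arg): 2 synonymous substitutions.
Codon 2 (CGA, Arg): 4 synonymous substitutions.
Codon 3 (UCA, Ser): 3 synonymous substitutions.
Codon 4 (UGC, Cys): 1 synonymous substitution.
Total: 2 + 4 + 3 + 1 = 10.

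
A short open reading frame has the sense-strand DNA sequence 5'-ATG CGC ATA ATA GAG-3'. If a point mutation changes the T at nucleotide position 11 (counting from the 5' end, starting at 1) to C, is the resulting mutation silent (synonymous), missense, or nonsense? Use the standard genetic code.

Position 11 falls in codon 4: ATA → Ile.
After the substitution the codon is ACA → Thr.
Ile ≠ Thr, so this is a missense mutation.

missense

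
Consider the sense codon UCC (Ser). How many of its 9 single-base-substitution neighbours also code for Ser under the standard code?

3

Position 1: none → 0 synonymous.
Position 2: none → 0 synonymous.
Position 3: UCU, UCA, UCG → 3 synonymous.
Total: 0 + 0 + 3 = 3.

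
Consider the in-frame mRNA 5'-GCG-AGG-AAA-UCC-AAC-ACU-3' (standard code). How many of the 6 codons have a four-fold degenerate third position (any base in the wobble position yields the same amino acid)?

Codon 1 GCG (Ala): third position 4-fold.
Codon 2 AGG (Arg): third position 2-fold.
Codon 3 AAA (Lys): third position 2-fold.
Codon 4 UCC (Ser): third position 4-fold.
Codon 5 AAC (Asn): third position 2-fold.
Codon 6 ACU (Thr): third position 4-fold.
Four-fold degenerate third positions: 3.

3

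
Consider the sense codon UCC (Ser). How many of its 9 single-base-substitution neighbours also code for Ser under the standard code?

3

Position 1: none → 0 synonymous.
Position 2: none → 0 synonymous.
Position 3: UCU, UCA, UCG → 3 synonymous.
Total: 0 + 0 + 3 = 3.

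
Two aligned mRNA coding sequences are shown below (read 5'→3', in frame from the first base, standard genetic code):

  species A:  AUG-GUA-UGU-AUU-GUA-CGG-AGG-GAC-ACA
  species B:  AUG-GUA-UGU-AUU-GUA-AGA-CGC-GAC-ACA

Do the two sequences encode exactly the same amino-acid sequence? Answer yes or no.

yes

Codon 1: AUG Met / AUG Met — identical.
Codon 2: GUA Val / GUA Val — identical.
Codon 3: UGU Cys / UGU Cys — identical.
Codon 4: AUU Ile / AUU Ile — identical.
Codon 5: GUA Val / GUA Val — identical.
Codon 6: CGG Arg / AGA Arg — synonymous.
Codon 7: AGG Arg / CGC Arg — synonymous.
Codon 8: GAC Asp / GAC Asp — identical.
Codon 9: ACA Thr / ACA Thr — identical.
Nonsynonymous differences: 0 → same protein.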